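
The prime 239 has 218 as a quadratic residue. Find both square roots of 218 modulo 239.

74, 165

Since 239 ≡ 3 (mod 4), a square root of 218 is 218^((239+1)/4) = 218^60 mod 239.
Repeated squaring: 218^2≡202, 218^4≡174, 218^8≡162, 218^16≡193, 218^32≡204 (mod 239).
218^60 = 218^(32+16+8+4) ≡ 165 (mod 239).
Check: 165² = 27225 ≡ 218 (mod 239). The two roots are 74 and 165.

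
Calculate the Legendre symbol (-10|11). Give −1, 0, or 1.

1

First reduce: -10 ≡ 1 (mod 11).
Reached (1/11) = 1. Collecting the sign flips along the way, the symbol is +1.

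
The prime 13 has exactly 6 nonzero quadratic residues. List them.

Square k = 1,…,6 (k and 13−k give the same square):
1²=1, 2²=4, 3²=9, 4²≡3, 5²≡12, 6²≡10 (mod 13).
So the quadratic residues mod 13 are {1, 3, 4, 9, 10, 12}.

1 3 4 9 10 12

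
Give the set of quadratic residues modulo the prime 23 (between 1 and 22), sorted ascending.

Square k = 1,…,11 (k and 23−k give the same square):
1²=1, 2²=4, 3²=9, 4²=16, 5²≡2, 6²≡13, 7²≡3, 8²≡18, 9²≡12, 10²≡8, 11²≡6 (mod 23).
So the quadratic residues mod 23 are {1, 2, 3, 4, 6, 8, 9, 12, 13, 16, 18}.

1,2,3,4,6,8,9,12,13,16,18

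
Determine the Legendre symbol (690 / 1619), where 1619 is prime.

Pull out 2: since 1619 ≡ 3 (mod 8), (2/1619) = -1.
Reciprocity: 345 ≡ 1 and 1619 ≡ 3 (mod 4), so (345/1619) = +(1619/345).
Reduce top mod 345: now compute (239/345).
Reciprocity: 239 ≡ 3 and 345 ≡ 1 (mod 4), so (239/345) = +(345/239).
Reduce top mod 239: now compute (106/239).
Pull out 2: since 239 ≡ 7 (mod 8), (2/239) = +1.
Reciprocity: 53 ≡ 1 and 239 ≡ 3 (mod 4), so (53/239) = +(239/53).
Reduce top mod 53: now compute (27/53).
Reciprocity: 27 ≡ 3 and 53 ≡ 1 (mod 4), so (27/53) = +(53/27).
Reduce top mod 27: now compute (26/27).
Pull out 2: since 27 ≡ 3 (mod 8), (2/27) = -1.
Reciprocity: 13 ≡ 1 and 27 ≡ 3 (mod 4), so (13/27) = +(27/13).
Reduce top mod 13: now compute (1/13).
Reached (1/13) = 1. Collecting the sign flips along the way, the symbol is +1.

1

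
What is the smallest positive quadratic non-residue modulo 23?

(2/23) = +1, so 2 is a residue.
(3/23) = +1, so 3 is a residue.
(4/23) = +1, so 4 is a residue.
(5/23) = −1, so 5 is the smallest positive non-residue mod 23.

5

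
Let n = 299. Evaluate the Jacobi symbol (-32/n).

First reduce: -32 ≡ 267 (mod 299).
Reciprocity: 267 ≡ 3 and 299 ≡ 3 (mod 4), so (267/299) = −(299/267).
Reduce top mod 267: now compute (32/267).
Pull out 2^5: since 267 ≡ 3 (mod 8), (2/267) = -1, so (2/267)^5 = -1.
Reached (1/267) = 1. Collecting the sign flips along the way, the symbol is +1.

1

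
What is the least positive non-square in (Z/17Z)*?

3

(2/17) = +1, so 2 is a residue.
(3/17) = −1, so 3 is the smallest positive non-residue mod 17.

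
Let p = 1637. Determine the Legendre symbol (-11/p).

1

First reduce: -11 ≡ 1626 (mod 1637).
Pull out 2: since 1637 ≡ 5 (mod 8), (2/1637) = -1.
Reciprocity: 813 ≡ 1 and 1637 ≡ 1 (mod 4), so (813/1637) = +(1637/813).
Reduce top mod 813: now compute (11/813).
Reciprocity: 11 ≡ 3 and 813 ≡ 1 (mod 4), so (11/813) = +(813/11).
Reduce top mod 11: now compute (10/11).
Pull out 2: since 11 ≡ 3 (mod 8), (2/11) = -1.
Reciprocity: 5 ≡ 1 and 11 ≡ 3 (mod 4), so (5/11) = +(11/5).
Reduce top mod 5: now compute (1/5).
Reached (1/5) = 1. Collecting the sign flips along the way, the symbol is +1.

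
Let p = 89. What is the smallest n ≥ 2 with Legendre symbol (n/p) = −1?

(2/89) = +1, so 2 is a residue.
(3/89) = −1, so 3 is the smallest positive non-residue mod 89.

3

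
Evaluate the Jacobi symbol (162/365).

-1

Pull out 2: since 365 ≡ 5 (mod 8), (2/365) = -1.
Reciprocity: 81 ≡ 1 and 365 ≡ 1 (mod 4), so (81/365) = +(365/81).
Reduce top mod 81: now compute (41/81).
Reciprocity: 41 ≡ 1 and 81 ≡ 1 (mod 4), so (41/81) = +(81/41).
Reduce top mod 41: now compute (40/41).
Pull out 2^3: since 41 ≡ 1 (mod 8), (2/41) = +1, so (2/41)^3 = +1.
Reciprocity: 5 ≡ 1 and 41 ≡ 1 (mod 4), so (5/41) = +(41/5).
Reduce top mod 5: now compute (1/5).
Reached (1/5) = 1. Collecting the sign flips along the way, the symbol is -1.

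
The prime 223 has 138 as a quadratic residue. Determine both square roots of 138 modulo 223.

Since 223 ≡ 3 (mod 4), a square root of 138 is 138^((223+1)/4) = 138^56 mod 223.
Repeated squaring: 138^2≡89, 138^4≡116, 138^8≡76, 138^16≡201, 138^32≡38 (mod 223).
138^56 = 138^(32+16+8) ≡ 19 (mod 223).
Check: 19² = 361 ≡ 138 (mod 223). The two roots are 19 and 204.

19, 204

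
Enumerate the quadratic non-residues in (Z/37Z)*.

Square k = 1,…,18 (k and 37−k give the same square):
1²=1, 2²=4, 3²=9, 4²=16, 5²=25, 6²=36, 7²≡12, 8²≡27, 9²≡7, 10²≡26, 11²≡10, 12²≡33, 13²≡21, 14²≡11, 15²≡3, 16²≡34, 17²≡30, 18²≡28 (mod 37).
The residues are {1, 3, 4, 7, 9, 10, 11, 12, 16, 21, 25, 26, 27, 28, 30, 33, 34, 36}; the non-residues are the remaining 18 nonzero classes.

2, 5, 6, 8, 13, 14, 15, 17, 18, 19, 20, 22, 23, 24, 29, 31, 32, 35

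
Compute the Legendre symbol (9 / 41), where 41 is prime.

Reciprocity: 9 ≡ 1 and 41 ≡ 1 (mod 4), so (9/41) = +(41/9).
Reduce top mod 9: now compute (5/9).
Reciprocity: 5 ≡ 1 and 9 ≡ 1 (mod 4), so (5/9) = +(9/5).
Reduce top mod 5: now compute (4/5).
Pull out 2^2: since 5 ≡ 5 (mod 8), (2/5) = -1, so (2/5)^2 = +1.
Reached (1/5) = 1. Collecting the sign flips along the way, the symbol is +1.

1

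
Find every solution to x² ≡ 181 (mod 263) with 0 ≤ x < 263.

60, 203

Since 263 ≡ 3 (mod 4), a square root of 181 is 181^((263+1)/4) = 181^66 mod 263.
Repeated squaring: 181^2≡149, 181^4≡109, 181^8≡46, 181^16≡12, 181^32≡144, 181^64≡222 (mod 263).
181^66 = 181^(64+2) ≡ 203 (mod 263).
Check: 203² = 41209 ≡ 181 (mod 263). The two roots are 60 and 203.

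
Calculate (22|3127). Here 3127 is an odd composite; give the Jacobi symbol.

Pull out 2: since 3127 ≡ 7 (mod 8), (2/3127) = +1.
Reciprocity: 11 ≡ 3 and 3127 ≡ 3 (mod 4), so (11/3127) = −(3127/11).
Reduce top mod 11: now compute (3/11).
Reciprocity: 3 ≡ 3 and 11 ≡ 3 (mod 4), so (3/11) = −(11/3).
Reduce top mod 3: now compute (2/3).
Pull out 2: since 3 ≡ 3 (mod 8), (2/3) = -1.
Reached (1/3) = 1. Collecting the sign flips along the way, the symbol is -1.

-1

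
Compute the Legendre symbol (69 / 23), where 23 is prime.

0

First reduce: 69 ≡ 0 (mod 23).
Top reduces to 0: gcd > 1, so the symbol is 0.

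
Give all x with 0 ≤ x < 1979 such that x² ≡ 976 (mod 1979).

Since 1979 ≡ 3 (mod 4), a square root of 976 is 976^((1979+1)/4) = 976^495 mod 1979.
Repeated squaring: 976^2≡677, 976^4≡1180, 976^8≡1163, 976^16≡912, 976^32≡564, 976^64≡1456, 976^128≡427, 976^256≡261 (mod 1979).
976^495 = 976^(256+128+64+32+8+4+2+1) ≡ 346 (mod 1979).
Check: 346² = 119716 ≡ 976 (mod 1979). The two roots are 346 and 1633.

346, 1633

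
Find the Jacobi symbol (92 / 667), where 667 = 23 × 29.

Pull out 2^2: since 667 ≡ 3 (mod 8), (2/667) = -1, so (2/667)^2 = +1.
Reciprocity: 23 ≡ 3 and 667 ≡ 3 (mod 4), so (23/667) = −(667/23).
Reduce top mod 23: now compute (0/23).
Top reduces to 0: gcd > 1, so the symbol is 0.

0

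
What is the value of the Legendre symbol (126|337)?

1

Pull out 2: since 337 ≡ 1 (mod 8), (2/337) = +1.
Reciprocity: 63 ≡ 3 and 337 ≡ 1 (mod 4), so (63/337) = +(337/63).
Reduce top mod 63: now compute (22/63).
Pull out 2: since 63 ≡ 7 (mod 8), (2/63) = +1.
Reciprocity: 11 ≡ 3 and 63 ≡ 3 (mod 4), so (11/63) = −(63/11).
Reduce top mod 11: now compute (8/11).
Pull out 2^3: since 11 ≡ 3 (mod 8), (2/11) = -1, so (2/11)^3 = -1.
Reached (1/11) = 1. Collecting the sign flips along the way, the symbol is +1.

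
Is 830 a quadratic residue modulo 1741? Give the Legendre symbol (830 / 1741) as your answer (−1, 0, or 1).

-1

Pull out 2: since 1741 ≡ 5 (mod 8), (2/1741) = -1.
Reciprocity: 415 ≡ 3 and 1741 ≡ 1 (mod 4), so (415/1741) = +(1741/415).
Reduce top mod 415: now compute (81/415).
Reciprocity: 81 ≡ 1 and 415 ≡ 3 (mod 4), so (81/415) = +(415/81).
Reduce top mod 81: now compute (10/81).
Pull out 2: since 81 ≡ 1 (mod 8), (2/81) = +1.
Reciprocity: 5 ≡ 1 and 81 ≡ 1 (mod 4), so (5/81) = +(81/5).
Reduce top mod 5: now compute (1/5).
Reached (1/5) = 1. Collecting the sign flips along the way, the symbol is -1.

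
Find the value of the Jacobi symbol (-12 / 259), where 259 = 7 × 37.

First reduce: -12 ≡ 247 (mod 259).
Reciprocity: 247 ≡ 3 and 259 ≡ 3 (mod 4), so (247/259) = −(259/247).
Reduce top mod 247: now compute (12/247).
Pull out 2^2: since 247 ≡ 7 (mod 8), (2/247) = +1, so (2/247)^2 = +1.
Reciprocity: 3 ≡ 3 and 247 ≡ 3 (mod 4), so (3/247) = −(247/3).
Reduce top mod 3: now compute (1/3).
Reached (1/3) = 1. Collecting the sign flips along the way, the symbol is +1.

1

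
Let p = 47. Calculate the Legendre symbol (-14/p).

First reduce: -14 ≡ 33 (mod 47).
Reciprocity: 33 ≡ 1 and 47 ≡ 3 (mod 4), so (33/47) = +(47/33).
Reduce top mod 33: now compute (14/33).
Pull out 2: since 33 ≡ 1 (mod 8), (2/33) = +1.
Reciprocity: 7 ≡ 3 and 33 ≡ 1 (mod 4), so (7/33) = +(33/7).
Reduce top mod 7: now compute (5/7).
Reciprocity: 5 ≡ 1 and 7 ≡ 3 (mod 4), so (5/7) = +(7/5).
Reduce top mod 5: now compute (2/5).
Pull out 2: since 5 ≡ 5 (mod 8), (2/5) = -1.
Reached (1/5) = 1. Collecting the sign flips along the way, the symbol is -1.

-1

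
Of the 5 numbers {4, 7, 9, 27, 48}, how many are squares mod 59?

(4/59) = +1 → QR.
(7/59) = +1 → QR.
(9/59) = +1 → QR.
(27/59) = +1 → QR.
(48/59) = +1 → QR.
Total quadratic residues among the 5: 5.

5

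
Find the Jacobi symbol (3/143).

Reciprocity: 3 ≡ 3 and 143 ≡ 3 (mod 4), so (3/143) = −(143/3).
Reduce top mod 3: now compute (2/3).
Pull out 2: since 3 ≡ 3 (mod 8), (2/3) = -1.
Reached (1/3) = 1. Collecting the sign flips along the way, the symbol is +1.

1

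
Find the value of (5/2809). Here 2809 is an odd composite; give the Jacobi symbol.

Reciprocity: 5 ≡ 1 and 2809 ≡ 1 (mod 4), so (5/2809) = +(2809/5).
Reduce top mod 5: now compute (4/5).
Pull out 2^2: since 5 ≡ 5 (mod 8), (2/5) = -1, so (2/5)^2 = +1.
Reached (1/5) = 1. Collecting the sign flips along the way, the symbol is +1.

1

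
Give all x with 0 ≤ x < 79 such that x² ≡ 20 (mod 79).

Since 79 ≡ 3 (mod 4), a square root of 20 is 20^((79+1)/4) = 20^20 mod 79.
Repeated squaring: 20^2≡5, 20^4≡25, 20^8≡72, 20^16≡49 (mod 79).
20^20 = 20^(16+4) ≡ 40 (mod 79).
Check: 40² = 1600 ≡ 20 (mod 79). The two roots are 39 and 40.

39, 40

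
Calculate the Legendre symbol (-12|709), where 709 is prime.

1

First reduce: -12 ≡ 697 (mod 709).
Reciprocity: 697 ≡ 1 and 709 ≡ 1 (mod 4), so (697/709) = +(709/697).
Reduce top mod 697: now compute (12/697).
Pull out 2^2: since 697 ≡ 1 (mod 8), (2/697) = +1, so (2/697)^2 = +1.
Reciprocity: 3 ≡ 3 and 697 ≡ 1 (mod 4), so (3/697) = +(697/3).
Reduce top mod 3: now compute (1/3).
Reached (1/3) = 1. Collecting the sign flips along the way, the symbol is +1.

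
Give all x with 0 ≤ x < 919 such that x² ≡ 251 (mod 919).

342, 577

Since 919 ≡ 3 (mod 4), a square root of 251 is 251^((919+1)/4) = 251^230 mod 919.
Repeated squaring: 251^2≡509, 251^4≡842, 251^8≡415, 251^16≡372, 251^32≡534, 251^64≡266, 251^128≡912 (mod 919).
251^230 = 251^(128+64+32+4+2) ≡ 577 (mod 919).
Check: 577² = 332929 ≡ 251 (mod 919). The two roots are 342 and 577.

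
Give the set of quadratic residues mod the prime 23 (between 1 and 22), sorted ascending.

Square k = 1,…,11 (k and 23−k give the same square):
1²=1, 2²=4, 3²=9, 4²=16, 5²≡2, 6²≡13, 7²≡3, 8²≡18, 9²≡12, 10²≡8, 11²≡6 (mod 23).
So the quadratic residues mod 23 are {1, 2, 3, 4, 6, 8, 9, 12, 13, 16, 18}.

1, 2, 3, 4, 6, 8, 9, 12, 13, 16, 18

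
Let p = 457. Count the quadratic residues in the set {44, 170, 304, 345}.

(44/457) = -1 → non-residue.
(170/457) = -1 → non-residue.
(304/457) = +1 → QR.
(345/457) = +1 → QR.
Total quadratic residues among the 4: 2.

2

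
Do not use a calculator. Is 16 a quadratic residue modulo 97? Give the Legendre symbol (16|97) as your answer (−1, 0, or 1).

Pull out 2^4: since 97 ≡ 1 (mod 8), (2/97) = +1, so (2/97)^4 = +1.
Reached (1/97) = 1. Collecting the sign flips along the way, the symbol is +1.

1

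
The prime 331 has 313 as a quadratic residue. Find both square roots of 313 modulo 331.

106, 225

Since 331 ≡ 3 (mod 4), a square root of 313 is 313^((331+1)/4) = 313^83 mod 331.
Repeated squaring: 313^2≡324, 313^4≡49, 313^8≡84, 313^16≡105, 313^32≡102, 313^64≡143 (mod 331).
313^83 = 313^(64+16+2+1) ≡ 225 (mod 331).
Check: 225² = 50625 ≡ 313 (mod 331). The two roots are 106 and 225.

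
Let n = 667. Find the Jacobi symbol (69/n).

0

Reciprocity: 69 ≡ 1 and 667 ≡ 3 (mod 4), so (69/667) = +(667/69).
Reduce top mod 69: now compute (46/69).
Pull out 2: since 69 ≡ 5 (mod 8), (2/69) = -1.
Reciprocity: 23 ≡ 3 and 69 ≡ 1 (mod 4), so (23/69) = +(69/23).
Reduce top mod 23: now compute (0/23).
Top reduces to 0: gcd > 1, so the symbol is 0.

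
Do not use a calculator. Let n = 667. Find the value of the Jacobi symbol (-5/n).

1

First reduce: -5 ≡ 662 (mod 667).
Pull out 2: since 667 ≡ 3 (mod 8), (2/667) = -1.
Reciprocity: 331 ≡ 3 and 667 ≡ 3 (mod 4), so (331/667) = −(667/331).
Reduce top mod 331: now compute (5/331).
Reciprocity: 5 ≡ 1 and 331 ≡ 3 (mod 4), so (5/331) = +(331/5).
Reduce top mod 5: now compute (1/5).
Reached (1/5) = 1. Collecting the sign flips along the way, the symbol is +1.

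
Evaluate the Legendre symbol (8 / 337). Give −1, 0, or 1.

1

Euler's criterion: (8/337) ≡ 8^168 (mod 337).
8^2 ≡ 64 (mod 337)
8^4 ≡ 52 (mod 337)
8^8 ≡ 8 (mod 337)
8^16 ≡ 64 (mod 337)
8^32 ≡ 52 (mod 337)
8^64 ≡ 8 (mod 337)
8^128 ≡ 64 (mod 337)
8^168 = 8^(128+32+8) ≡ 1 (mod 337).
Result is 1, so (8/337) = 1.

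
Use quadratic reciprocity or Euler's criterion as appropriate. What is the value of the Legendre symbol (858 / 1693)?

Pull out 2: since 1693 ≡ 5 (mod 8), (2/1693) = -1.
Reciprocity: 429 ≡ 1 and 1693 ≡ 1 (mod 4), so (429/1693) = +(1693/429).
Reduce top mod 429: now compute (406/429).
Pull out 2: since 429 ≡ 5 (mod 8), (2/429) = -1.
Reciprocity: 203 ≡ 3 and 429 ≡ 1 (mod 4), so (203/429) = +(429/203).
Reduce top mod 203: now compute (23/203).
Reciprocity: 23 ≡ 3 and 203 ≡ 3 (mod 4), so (23/203) = −(203/23).
Reduce top mod 23: now compute (19/23).
Reciprocity: 19 ≡ 3 and 23 ≡ 3 (mod 4), so (19/23) = −(23/19).
Reduce top mod 19: now compute (4/19).
Pull out 2^2: since 19 ≡ 3 (mod 8), (2/19) = -1, so (2/19)^2 = +1.
Reached (1/19) = 1. Collecting the sign flips along the way, the symbol is +1.

1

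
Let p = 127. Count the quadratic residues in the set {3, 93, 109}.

0

(3/127) = -1 → non-residue.
(93/127) = -1 → non-residue.
(109/127) = -1 → non-residue.
Total quadratic residues among the 3: 0.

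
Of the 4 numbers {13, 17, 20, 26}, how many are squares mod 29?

2

(13/29) = +1 → QR.
(17/29) = -1 → non-residue.
(20/29) = +1 → QR.
(26/29) = -1 → non-residue.
Total quadratic residues among the 4: 2.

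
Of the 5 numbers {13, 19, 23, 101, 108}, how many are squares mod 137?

(13/137) = -1 → non-residue.
(19/137) = +1 → QR.
(23/137) = -1 → non-residue.
(101/137) = +1 → QR.
(108/137) = -1 → non-residue.
Total quadratic residues among the 5: 2.

2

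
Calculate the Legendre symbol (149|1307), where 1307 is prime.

-1

Reciprocity: 149 ≡ 1 and 1307 ≡ 3 (mod 4), so (149/1307) = +(1307/149).
Reduce top mod 149: now compute (115/149).
Reciprocity: 115 ≡ 3 and 149 ≡ 1 (mod 4), so (115/149) = +(149/115).
Reduce top mod 115: now compute (34/115).
Pull out 2: since 115 ≡ 3 (mod 8), (2/115) = -1.
Reciprocity: 17 ≡ 1 and 115 ≡ 3 (mod 4), so (17/115) = +(115/17).
Reduce top mod 17: now compute (13/17).
Reciprocity: 13 ≡ 1 and 17 ≡ 1 (mod 4), so (13/17) = +(17/13).
Reduce top mod 13: now compute (4/13).
Pull out 2^2: since 13 ≡ 5 (mod 8), (2/13) = -1, so (2/13)^2 = +1.
Reached (1/13) = 1. Collecting the sign flips along the way, the symbol is -1.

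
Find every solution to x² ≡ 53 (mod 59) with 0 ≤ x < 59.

17, 42

Since 59 ≡ 3 (mod 4), a square root of 53 is 53^((59+1)/4) = 53^15 mod 59.
Repeated squaring: 53^2≡36, 53^4≡57, 53^8≡4 (mod 59).
53^15 = 53^(8+4+2+1) ≡ 17 (mod 59).
Check: 17² = 289 ≡ 53 (mod 59). The two roots are 17 and 42.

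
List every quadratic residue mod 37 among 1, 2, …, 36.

Square k = 1,…,18 (k and 37−k give the same square):
1²=1, 2²=4, 3²=9, 4²=16, 5²=25, 6²=36, 7²≡12, 8²≡27, 9²≡7, 10²≡26, 11²≡10, 12²≡33, 13²≡21, 14²≡11, 15²≡3, 16²≡34, 17²≡30, 18²≡28 (mod 37).
So the quadratic residues mod 37 are {1, 3, 4, 7, 9, 10, 11, 12, 16, 21, 25, 26, 27, 28, 30, 33, 34, 36}.

1,3,4,7,9,10,11,12,16,21,25,26,27,28,30,33,34,36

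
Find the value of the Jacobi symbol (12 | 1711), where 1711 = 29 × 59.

Pull out 2^2: since 1711 ≡ 7 (mod 8), (2/1711) = +1, so (2/1711)^2 = +1.
Reciprocity: 3 ≡ 3 and 1711 ≡ 3 (mod 4), so (3/1711) = −(1711/3).
Reduce top mod 3: now compute (1/3).
Reached (1/3) = 1. Collecting the sign flips along the way, the symbol is -1.

-1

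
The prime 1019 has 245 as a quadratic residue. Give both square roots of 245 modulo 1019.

224, 795

Since 1019 ≡ 3 (mod 4), a square root of 245 is 245^((1019+1)/4) = 245^255 mod 1019.
Repeated squaring: 245^2≡923, 245^4≡45, 245^8≡1006, 245^16≡169, 245^32≡29, 245^64≡841, 245^128≡95 (mod 1019).
245^255 = 245^(128+64+32+16+8+4+2+1) ≡ 224 (mod 1019).
Check: 224² = 50176 ≡ 245 (mod 1019). The two roots are 224 and 795.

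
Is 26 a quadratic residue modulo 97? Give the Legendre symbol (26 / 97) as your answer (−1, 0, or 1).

Euler's criterion: (26/97) ≡ 26^48 (mod 97).
26^2 ≡ 94 (mod 97)
26^4 ≡ 9 (mod 97)
26^8 ≡ 81 (mod 97)
26^16 ≡ 62 (mod 97)
26^32 ≡ 61 (mod 97)
26^48 = 26^(32+16) ≡ 96 (mod 97).
Result is 96 ≡ −1, so (26/97) = −1.

-1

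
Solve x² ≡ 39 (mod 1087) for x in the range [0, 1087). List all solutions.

Since 1087 ≡ 3 (mod 4), a square root of 39 is 39^((1087+1)/4) = 39^272 mod 1087.
Repeated squaring: 39^2≡434, 39^4≡305, 39^8≡630, 39^16≡145, 39^32≡372, 39^64≡335, 39^128≡264, 39^256≡128 (mod 1087).
39^272 = 39^(256+16) ≡ 81 (mod 1087).
Check: 81² = 6561 ≡ 39 (mod 1087). The two roots are 81 and 1006.

81, 1006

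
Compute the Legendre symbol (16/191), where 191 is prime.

Euler's criterion: (16/191) ≡ 16^95 (mod 191).
16^2 ≡ 65 (mod 191)
16^4 ≡ 23 (mod 191)
16^8 ≡ 147 (mod 191)
16^16 ≡ 26 (mod 191)
16^32 ≡ 103 (mod 191)
16^64 ≡ 104 (mod 191)
16^95 = 16^(64+16+8+4+2+1) ≡ 1 (mod 191).
Result is 1, so (16/191) = 1.

1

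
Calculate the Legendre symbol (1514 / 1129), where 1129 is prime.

-1

First reduce: 1514 ≡ 385 (mod 1129).
Reciprocity: 385 ≡ 1 and 1129 ≡ 1 (mod 4), so (385/1129) = +(1129/385).
Reduce top mod 385: now compute (359/385).
Reciprocity: 359 ≡ 3 and 385 ≡ 1 (mod 4), so (359/385) = +(385/359).
Reduce top mod 359: now compute (26/359).
Pull out 2: since 359 ≡ 7 (mod 8), (2/359) = +1.
Reciprocity: 13 ≡ 1 and 359 ≡ 3 (mod 4), so (13/359) = +(359/13).
Reduce top mod 13: now compute (8/13).
Pull out 2^3: since 13 ≡ 5 (mod 8), (2/13) = -1, so (2/13)^3 = -1.
Reached (1/13) = 1. Collecting the sign flips along the way, the symbol is -1.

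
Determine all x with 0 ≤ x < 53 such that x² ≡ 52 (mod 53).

53 ≡ 1 (mod 4), so we find a root by search.
Trying successive values, 23² = 529 ≡ 52 (mod 53). The other root is 53 − 23 = 30.

23, 30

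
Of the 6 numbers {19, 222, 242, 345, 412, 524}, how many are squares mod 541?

4

(19/541) = +1 → QR.
(222/541) = +1 → QR.
(242/541) = -1 → non-residue.
(345/541) = +1 → QR.
(412/541) = +1 → QR.
(524/541) = -1 → non-residue.
Total quadratic residues among the 6: 4.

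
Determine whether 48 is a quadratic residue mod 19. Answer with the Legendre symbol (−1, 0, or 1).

First reduce: 48 ≡ 10 (mod 19).
Pull out 2: since 19 ≡ 3 (mod 8), (2/19) = -1.
Reciprocity: 5 ≡ 1 and 19 ≡ 3 (mod 4), so (5/19) = +(19/5).
Reduce top mod 5: now compute (4/5).
Pull out 2^2: since 5 ≡ 5 (mod 8), (2/5) = -1, so (2/5)^2 = +1.
Reached (1/5) = 1. Collecting the sign flips along the way, the symbol is -1.

-1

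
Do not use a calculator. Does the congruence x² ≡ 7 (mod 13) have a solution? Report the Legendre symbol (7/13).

Reciprocity: 7 ≡ 3 and 13 ≡ 1 (mod 4), so (7/13) = +(13/7).
Reduce top mod 7: now compute (6/7).
Pull out 2: since 7 ≡ 7 (mod 8), (2/7) = +1.
Reciprocity: 3 ≡ 3 and 7 ≡ 3 (mod 4), so (3/7) = −(7/3).
Reduce top mod 3: now compute (1/3).
Reached (1/3) = 1. Collecting the sign flips along the way, the symbol is -1.

-1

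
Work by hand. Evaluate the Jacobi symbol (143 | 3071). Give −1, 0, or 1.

Reciprocity: 143 ≡ 3 and 3071 ≡ 3 (mod 4), so (143/3071) = −(3071/143).
Reduce top mod 143: now compute (68/143).
Pull out 2^2: since 143 ≡ 7 (mod 8), (2/143) = +1, so (2/143)^2 = +1.
Reciprocity: 17 ≡ 1 and 143 ≡ 3 (mod 4), so (17/143) = +(143/17).
Reduce top mod 17: now compute (7/17).
Reciprocity: 7 ≡ 3 and 17 ≡ 1 (mod 4), so (7/17) = +(17/7).
Reduce top mod 7: now compute (3/7).
Reciprocity: 3 ≡ 3 and 7 ≡ 3 (mod 4), so (3/7) = −(7/3).
Reduce top mod 3: now compute (1/3).
Reached (1/3) = 1. Collecting the sign flips along the way, the symbol is +1.

1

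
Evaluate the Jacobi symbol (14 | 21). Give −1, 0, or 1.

0

Pull out 2: since 21 ≡ 5 (mod 8), (2/21) = -1.
Reciprocity: 7 ≡ 3 and 21 ≡ 1 (mod 4), so (7/21) = +(21/7).
Reduce top mod 7: now compute (0/7).
Top reduces to 0: gcd > 1, so the symbol is 0.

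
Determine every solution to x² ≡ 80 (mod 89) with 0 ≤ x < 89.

13, 76

89 ≡ 1 (mod 4), so we find a root by search.
Trying successive values, 13² = 169 ≡ 80 (mod 89). The other root is 89 − 13 = 76.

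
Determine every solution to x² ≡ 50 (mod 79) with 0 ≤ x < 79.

Since 79 ≡ 3 (mod 4), a square root of 50 is 50^((79+1)/4) = 50^20 mod 79.
Repeated squaring: 50^2≡51, 50^4≡73, 50^8≡36, 50^16≡32 (mod 79).
50^20 = 50^(16+4) ≡ 45 (mod 79).
Check: 45² = 2025 ≡ 50 (mod 79). The two roots are 34 and 45.

34, 45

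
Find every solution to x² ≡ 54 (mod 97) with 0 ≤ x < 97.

97 ≡ 1 (mod 4), so we find a root by search.
Trying successive values, 32² = 1024 ≡ 54 (mod 97). The other root is 97 − 32 = 65.

32, 65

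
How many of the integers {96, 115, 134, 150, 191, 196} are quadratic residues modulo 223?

2

(96/223) = -1 → non-residue.
(115/223) = +1 → QR.
(134/223) = -1 → non-residue.
(150/223) = -1 → non-residue.
(191/223) = -1 → non-residue.
(196/223) = +1 → QR.
Total quadratic residues among the 6: 2.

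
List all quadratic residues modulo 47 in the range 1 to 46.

Square k = 1,…,23 (k and 47−k give the same square):
1²=1, 2²=4, 3²=9, 4²=16, 5²=25, 6²=36, 7²≡2, 8²≡17, 9²≡34, 10²≡6, 11²≡27, 12²≡3, 13²≡28, 14²≡8, 15²≡37, 16²≡21, 17²≡7, 18²≡42, 19²≡32, 20²≡24, 21²≡18, 22²≡14, 23²≡12 (mod 47).
So the quadratic residues mod 47 are {1, 2, 3, 4, 6, 7, 8, 9, 12, 14, 16, 17, 18, 21, 24, 25, 27, 28, 32, 34, 36, 37, 42}.

1,2,3,4,6,7,8,9,12,14,16,17,18,21,24,25,27,28,32,34,36,37,42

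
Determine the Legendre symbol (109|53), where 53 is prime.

-1

Euler's criterion: (109/53) ≡ 3^26 (mod 53).
3^2 ≡ 9 (mod 53)
3^4 ≡ 28 (mod 53)
3^8 ≡ 42 (mod 53)
3^16 ≡ 15 (mod 53)
3^26 = 3^(16+8+2) ≡ 52 (mod 53).
Result is 52 ≡ −1, so (109/53) = −1.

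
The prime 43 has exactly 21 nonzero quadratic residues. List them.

1,4,6,9,10,11,13,14,15,16,17,21,23,24,25,31,35,36,38,40,41

Square k = 1,…,21 (k and 43−k give the same square):
1²=1, 2²=4, 3²=9, 4²=16, 5²=25, 6²=36, 7²≡6, 8²≡21, 9²≡38, 10²≡14, 11²≡35, 12²≡15, 13²≡40, 14²≡24, 15²≡10, 16²≡41, 17²≡31, 18²≡23, 19²≡17, 20²≡13, 21²≡11 (mod 43).
So the quadratic residues mod 43 are {1, 4, 6, 9, 10, 11, 13, 14, 15, 16, 17, 21, 23, 24, 25, 31, 35, 36, 38, 40, 41}.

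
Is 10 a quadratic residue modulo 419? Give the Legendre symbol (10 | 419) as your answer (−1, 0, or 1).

-1

Pull out 2: since 419 ≡ 3 (mod 8), (2/419) = -1.
Reciprocity: 5 ≡ 1 and 419 ≡ 3 (mod 4), so (5/419) = +(419/5).
Reduce top mod 5: now compute (4/5).
Pull out 2^2: since 5 ≡ 5 (mod 8), (2/5) = -1, so (2/5)^2 = +1.
Reached (1/5) = 1. Collecting the sign flips along the way, the symbol is -1.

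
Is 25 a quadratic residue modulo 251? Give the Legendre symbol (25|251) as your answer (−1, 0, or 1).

1

Euler's criterion: (25/251) ≡ 25^125 (mod 251).
25^2 ≡ 123 (mod 251)
25^4 ≡ 69 (mod 251)
25^8 ≡ 243 (mod 251)
25^16 ≡ 64 (mod 251)
25^32 ≡ 80 (mod 251)
25^64 ≡ 125 (mod 251)
25^125 = 25^(64+32+16+8+4+1) ≡ 1 (mod 251).
Result is 1, so (25/251) = 1.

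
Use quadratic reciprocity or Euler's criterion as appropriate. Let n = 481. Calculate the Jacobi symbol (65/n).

Reciprocity: 65 ≡ 1 and 481 ≡ 1 (mod 4), so (65/481) = +(481/65).
Reduce top mod 65: now compute (26/65).
Pull out 2: since 65 ≡ 1 (mod 8), (2/65) = +1.
Reciprocity: 13 ≡ 1 and 65 ≡ 1 (mod 4), so (13/65) = +(65/13).
Reduce top mod 13: now compute (0/13).
Top reduces to 0: gcd > 1, so the symbol is 0.

0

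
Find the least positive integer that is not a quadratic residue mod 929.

(2/929) = +1, so 2 is a residue.
(3/929) = −1, so 3 is the smallest positive non-residue mod 929.

3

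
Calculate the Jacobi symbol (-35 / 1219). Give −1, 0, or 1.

First reduce: -35 ≡ 1184 (mod 1219).
Pull out 2^5: since 1219 ≡ 3 (mod 8), (2/1219) = -1, so (2/1219)^5 = -1.
Reciprocity: 37 ≡ 1 and 1219 ≡ 3 (mod 4), so (37/1219) = +(1219/37).
Reduce top mod 37: now compute (35/37).
Reciprocity: 35 ≡ 3 and 37 ≡ 1 (mod 4), so (35/37) = +(37/35).
Reduce top mod 35: now compute (2/35).
Pull out 2: since 35 ≡ 3 (mod 8), (2/35) = -1.
Reached (1/35) = 1. Collecting the sign flips along the way, the symbol is +1.

1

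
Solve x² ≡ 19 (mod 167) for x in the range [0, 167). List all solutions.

55, 112

Since 167 ≡ 3 (mod 4), a square root of 19 is 19^((167+1)/4) = 19^42 mod 167.
Repeated squaring: 19^2≡27, 19^4≡61, 19^8≡47, 19^16≡38, 19^32≡108 (mod 167).
19^42 = 19^(32+8+2) ≡ 112 (mod 167).
Check: 112² = 12544 ≡ 19 (mod 167). The two roots are 55 and 112.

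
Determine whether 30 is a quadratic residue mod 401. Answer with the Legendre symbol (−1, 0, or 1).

Euler's criterion: (30/401) ≡ 30^200 (mod 401).
30^2 ≡ 98 (mod 401)
30^4 ≡ 381 (mod 401)
30^8 ≡ 400 (mod 401)
30^16 ≡ 1 (mod 401)
30^32 ≡ 1 (mod 401)
30^64 ≡ 1 (mod 401)
30^128 ≡ 1 (mod 401)
30^200 = 30^(128+64+8) ≡ 400 (mod 401).
Result is 400 ≡ −1, so (30/401) = −1.

-1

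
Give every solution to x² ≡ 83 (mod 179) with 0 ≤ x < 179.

Since 179 ≡ 3 (mod 4), a square root of 83 is 83^((179+1)/4) = 83^45 mod 179.
Repeated squaring: 83^2≡87, 83^4≡51, 83^8≡95, 83^16≡75, 83^32≡76 (mod 179).
83^45 = 83^(32+8+4+1) ≡ 158 (mod 179).
Check: 158² = 24964 ≡ 83 (mod 179). The two roots are 21 and 158.

21, 158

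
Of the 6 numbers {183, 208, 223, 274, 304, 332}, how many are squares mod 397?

2

(183/397) = -1 → non-residue.
(208/397) = -1 → non-residue.
(223/397) = -1 → non-residue.
(274/397) = -1 → non-residue.
(304/397) = +1 → QR.
(332/397) = +1 → QR.
Total quadratic residues among the 6: 2.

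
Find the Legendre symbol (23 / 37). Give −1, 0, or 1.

Reciprocity: 23 ≡ 3 and 37 ≡ 1 (mod 4), so (23/37) = +(37/23).
Reduce top mod 23: now compute (14/23).
Pull out 2: since 23 ≡ 7 (mod 8), (2/23) = +1.
Reciprocity: 7 ≡ 3 and 23 ≡ 3 (mod 4), so (7/23) = −(23/7).
Reduce top mod 7: now compute (2/7).
Pull out 2: since 7 ≡ 7 (mod 8), (2/7) = +1.
Reached (1/7) = 1. Collecting the sign flips along the way, the symbol is -1.

-1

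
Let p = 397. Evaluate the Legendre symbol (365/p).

-1

Euler's criterion: (365/397) ≡ 365^198 (mod 397).
365^2 ≡ 230 (mod 397)
365^4 ≡ 99 (mod 397)
365^8 ≡ 273 (mod 397)
365^16 ≡ 290 (mod 397)
365^32 ≡ 333 (mod 397)
365^64 ≡ 126 (mod 397)
365^128 ≡ 393 (mod 397)
365^198 = 365^(128+64+4+2) ≡ 396 (mod 397).
Result is 396 ≡ −1, so (365/397) = −1.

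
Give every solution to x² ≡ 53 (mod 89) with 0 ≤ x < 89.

89 ≡ 1 (mod 4), so we find a root by search.
Trying successive values, 26² = 676 ≡ 53 (mod 89). The other root is 89 − 26 = 63.

26, 63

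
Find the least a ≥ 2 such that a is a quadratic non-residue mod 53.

(2/53) = −1, so 2 is the smallest positive non-residue mod 53.

2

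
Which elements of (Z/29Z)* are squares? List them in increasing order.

1, 4, 5, 6, 7, 9, 13, 16, 20, 22, 23, 24, 25, 28

Square k = 1,…,14 (k and 29−k give the same square):
1²=1, 2²=4, 3²=9, 4²=16, 5²=25, 6²≡7, 7²≡20, 8²≡6, 9²≡23, 10²≡13, 11²≡5, 12²≡28, 13²≡24, 14²≡22 (mod 29).
So the quadratic residues mod 29 are {1, 4, 5, 6, 7, 9, 13, 16, 20, 22, 23, 24, 25, 28}.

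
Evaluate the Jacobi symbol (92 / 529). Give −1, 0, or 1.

Pull out 2^2: since 529 ≡ 1 (mod 8), (2/529) = +1, so (2/529)^2 = +1.
Reciprocity: 23 ≡ 3 and 529 ≡ 1 (mod 4), so (23/529) = +(529/23).
Reduce top mod 23: now compute (0/23).
Top reduces to 0: gcd > 1, so the symbol is 0.

0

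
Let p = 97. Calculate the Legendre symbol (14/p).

Euler's criterion: (14/97) ≡ 14^48 (mod 97).
14^2 ≡ 2 (mod 97)
14^4 ≡ 4 (mod 97)
14^8 ≡ 16 (mod 97)
14^16 ≡ 62 (mod 97)
14^32 ≡ 61 (mod 97)
14^48 = 14^(32+16) ≡ 96 (mod 97).
Result is 96 ≡ −1, so (14/97) = −1.

-1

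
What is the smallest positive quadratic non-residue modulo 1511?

11

(2/1511) = +1, so 2 is a residue.
(3/1511) = +1, so 3 is a residue.
(4/1511) = +1, so 4 is a residue.
(5/1511) = +1, so 5 is a residue.
(6/1511) = +1, so 6 is a residue.
(7/1511) = +1, so 7 is a residue.
(8/1511) = +1, so 8 is a residue.
(9/1511) = +1, so 9 is a residue.
(10/1511) = +1, so 10 is a residue.
(11/1511) = −1, so 11 is the smallest positive non-residue mod 1511.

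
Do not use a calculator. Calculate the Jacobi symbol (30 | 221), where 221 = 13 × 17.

Pull out 2: since 221 ≡ 5 (mod 8), (2/221) = -1.
Reciprocity: 15 ≡ 3 and 221 ≡ 1 (mod 4), so (15/221) = +(221/15).
Reduce top mod 15: now compute (11/15).
Reciprocity: 11 ≡ 3 and 15 ≡ 3 (mod 4), so (11/15) = −(15/11).
Reduce top mod 11: now compute (4/11).
Pull out 2^2: since 11 ≡ 3 (mod 8), (2/11) = -1, so (2/11)^2 = +1.
Reached (1/11) = 1. Collecting the sign flips along the way, the symbol is +1.

1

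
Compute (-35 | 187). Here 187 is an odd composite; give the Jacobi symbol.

First reduce: -35 ≡ 152 (mod 187).
Pull out 2^3: since 187 ≡ 3 (mod 8), (2/187) = -1, so (2/187)^3 = -1.
Reciprocity: 19 ≡ 3 and 187 ≡ 3 (mod 4), so (19/187) = −(187/19).
Reduce top mod 19: now compute (16/19).
Pull out 2^4: since 19 ≡ 3 (mod 8), (2/19) = -1, so (2/19)^4 = +1.
Reached (1/19) = 1. Collecting the sign flips along the way, the symbol is +1.

1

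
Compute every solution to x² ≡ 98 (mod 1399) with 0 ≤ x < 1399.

353, 1046

Since 1399 ≡ 3 (mod 4), a square root of 98 is 98^((1399+1)/4) = 98^350 mod 1399.
Repeated squaring: 98^2≡1210, 98^4≡746, 98^8≡1113, 98^16≡654, 98^32≡1021, 98^64≡186, 98^128≡1020, 98^256≡943 (mod 1399).
98^350 = 98^(256+64+16+8+4+2) ≡ 1046 (mod 1399).
Check: 1046² = 1094116 ≡ 98 (mod 1399). The two roots are 353 and 1046.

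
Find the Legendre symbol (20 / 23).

Pull out 2^2: since 23 ≡ 7 (mod 8), (2/23) = +1, so (2/23)^2 = +1.
Reciprocity: 5 ≡ 1 and 23 ≡ 3 (mod 4), so (5/23) = +(23/5).
Reduce top mod 5: now compute (3/5).
Reciprocity: 3 ≡ 3 and 5 ≡ 1 (mod 4), so (3/5) = +(5/3).
Reduce top mod 3: now compute (2/3).
Pull out 2: since 3 ≡ 3 (mod 8), (2/3) = -1.
Reached (1/3) = 1. Collecting the sign flips along the way, the symbol is -1.

-1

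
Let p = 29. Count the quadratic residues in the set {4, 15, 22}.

2

(4/29) = +1 → QR.
(15/29) = -1 → non-residue.
(22/29) = +1 → QR.
Total quadratic residues among the 3: 2.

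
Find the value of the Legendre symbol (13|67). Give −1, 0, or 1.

-1

Reciprocity: 13 ≡ 1 and 67 ≡ 3 (mod 4), so (13/67) = +(67/13).
Reduce top mod 13: now compute (2/13).
Pull out 2: since 13 ≡ 5 (mod 8), (2/13) = -1.
Reached (1/13) = 1. Collecting the sign flips along the way, the symbol is -1.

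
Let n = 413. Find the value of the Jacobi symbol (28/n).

Pull out 2^2: since 413 ≡ 5 (mod 8), (2/413) = -1, so (2/413)^2 = +1.
Reciprocity: 7 ≡ 3 and 413 ≡ 1 (mod 4), so (7/413) = +(413/7).
Reduce top mod 7: now compute (0/7).
Top reduces to 0: gcd > 1, so the symbol is 0.

0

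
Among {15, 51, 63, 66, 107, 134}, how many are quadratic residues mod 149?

(15/149) = -1 → non-residue.
(51/149) = -1 → non-residue.
(63/149) = +1 → QR.
(66/149) = -1 → non-residue.
(107/149) = +1 → QR.
(134/149) = -1 → non-residue.
Total quadratic residues among the 6: 2.

2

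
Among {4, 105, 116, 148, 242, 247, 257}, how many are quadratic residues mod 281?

4

(4/281) = +1 → QR.
(105/281) = -1 → non-residue.
(116/281) = +1 → QR.
(148/281) = -1 → non-residue.
(242/281) = +1 → QR.
(247/281) = +1 → QR.
(257/281) = -1 → non-residue.
Total quadratic residues among the 7: 4.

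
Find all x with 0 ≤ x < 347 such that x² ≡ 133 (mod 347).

Since 347 ≡ 3 (mod 4), a square root of 133 is 133^((347+1)/4) = 133^87 mod 347.
Repeated squaring: 133^2≡339, 133^4≡64, 133^8≡279, 133^16≡113, 133^32≡277, 133^64≡42 (mod 347).
133^87 = 133^(64+16+4+2+1) ≡ 39 (mod 347).
Check: 39² = 1521 ≡ 133 (mod 347). The two roots are 39 and 308.

39, 308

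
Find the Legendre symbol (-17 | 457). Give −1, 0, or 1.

First reduce: -17 ≡ 440 (mod 457).
Pull out 2^3: since 457 ≡ 1 (mod 8), (2/457) = +1, so (2/457)^3 = +1.
Reciprocity: 55 ≡ 3 and 457 ≡ 1 (mod 4), so (55/457) = +(457/55).
Reduce top mod 55: now compute (17/55).
Reciprocity: 17 ≡ 1 and 55 ≡ 3 (mod 4), so (17/55) = +(55/17).
Reduce top mod 17: now compute (4/17).
Pull out 2^2: since 17 ≡ 1 (mod 8), (2/17) = +1, so (2/17)^2 = +1.
Reached (1/17) = 1. Collecting the sign flips along the way, the symbol is +1.

1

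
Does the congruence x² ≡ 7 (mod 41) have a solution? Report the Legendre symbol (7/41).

-1

Reciprocity: 7 ≡ 3 and 41 ≡ 1 (mod 4), so (7/41) = +(41/7).
Reduce top mod 7: now compute (6/7).
Pull out 2: since 7 ≡ 7 (mod 8), (2/7) = +1.
Reciprocity: 3 ≡ 3 and 7 ≡ 3 (mod 4), so (3/7) = −(7/3).
Reduce top mod 3: now compute (1/3).
Reached (1/3) = 1. Collecting the sign flips along the way, the symbol is -1.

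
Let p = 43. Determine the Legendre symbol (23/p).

Euler's criterion: (23/43) ≡ 23^21 (mod 43).
23^2 ≡ 13 (mod 43)
23^4 ≡ 40 (mod 43)
23^8 ≡ 9 (mod 43)
23^16 ≡ 38 (mod 43)
23^21 = 23^(16+4+1) ≡ 1 (mod 43).
Result is 1, so (23/43) = 1.

1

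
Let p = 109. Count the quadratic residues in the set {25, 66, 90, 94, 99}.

3

(25/109) = +1 → QR.
(66/109) = +1 → QR.
(90/109) = -1 → non-residue.
(94/109) = +1 → QR.
(99/109) = -1 → non-residue.
Total quadratic residues among the 5: 3.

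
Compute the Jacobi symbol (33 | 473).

Reciprocity: 33 ≡ 1 and 473 ≡ 1 (mod 4), so (33/473) = +(473/33).
Reduce top mod 33: now compute (11/33).
Reciprocity: 11 ≡ 3 and 33 ≡ 1 (mod 4), so (11/33) = +(33/11).
Reduce top mod 11: now compute (0/11).
Top reduces to 0: gcd > 1, so the symbol is 0.

0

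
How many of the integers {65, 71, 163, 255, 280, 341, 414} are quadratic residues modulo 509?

(65/509) = -1 → non-residue.
(71/509) = +1 → QR.
(163/509) = -1 → non-residue.
(255/509) = -1 → non-residue.
(280/509) = +1 → QR.
(341/509) = -1 → non-residue.
(414/509) = -1 → non-residue.
Total quadratic residues among the 7: 2.

2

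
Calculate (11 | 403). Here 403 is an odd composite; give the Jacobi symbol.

1

Reciprocity: 11 ≡ 3 and 403 ≡ 3 (mod 4), so (11/403) = −(403/11).
Reduce top mod 11: now compute (7/11).
Reciprocity: 7 ≡ 3 and 11 ≡ 3 (mod 4), so (7/11) = −(11/7).
Reduce top mod 7: now compute (4/7).
Pull out 2^2: since 7 ≡ 7 (mod 8), (2/7) = +1, so (2/7)^2 = +1.
Reached (1/7) = 1. Collecting the sign flips along the way, the symbol is +1.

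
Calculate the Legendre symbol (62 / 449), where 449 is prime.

Pull out 2: since 449 ≡ 1 (mod 8), (2/449) = +1.
Reciprocity: 31 ≡ 3 and 449 ≡ 1 (mod 4), so (31/449) = +(449/31).
Reduce top mod 31: now compute (15/31).
Reciprocity: 15 ≡ 3 and 31 ≡ 3 (mod 4), so (15/31) = −(31/15).
Reduce top mod 15: now compute (1/15).
Reached (1/15) = 1. Collecting the sign flips along the way, the symbol is -1.

-1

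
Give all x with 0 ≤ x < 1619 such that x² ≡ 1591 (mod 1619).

339, 1280

Since 1619 ≡ 3 (mod 4), a square root of 1591 is 1591^((1619+1)/4) = 1591^405 mod 1619.
Repeated squaring: 1591^2≡784, 1591^4≡1055, 1591^8≡772, 1591^16≡192, 1591^32≡1246, 1591^64≡1514, 1591^128≡1311, 1591^256≡962 (mod 1619).
1591^405 = 1591^(256+128+16+4+1) ≡ 1280 (mod 1619).
Check: 1280² = 1638400 ≡ 1591 (mod 1619). The two roots are 339 and 1280.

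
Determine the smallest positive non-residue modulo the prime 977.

(2/977) = +1, so 2 is a residue.
(3/977) = −1, so 3 is the smallest positive non-residue mod 977.

3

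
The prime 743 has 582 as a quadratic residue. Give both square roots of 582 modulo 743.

275, 468

Since 743 ≡ 3 (mod 4), a square root of 582 is 582^((743+1)/4) = 582^186 mod 743.
Repeated squaring: 582^2≡659, 582^4≡369, 582^8≡192, 582^16≡457, 582^32≡66, 582^64≡641, 582^128≡2 (mod 743).
582^186 = 582^(128+32+16+8+2) ≡ 275 (mod 743).
Check: 275² = 75625 ≡ 582 (mod 743). The two roots are 275 and 468.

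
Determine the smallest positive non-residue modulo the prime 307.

2

(2/307) = −1, so 2 is the smallest positive non-residue mod 307.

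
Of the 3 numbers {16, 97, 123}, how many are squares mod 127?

1

(16/127) = +1 → QR.
(97/127) = -1 → non-residue.
(123/127) = -1 → non-residue.
Total quadratic residues among the 3: 1.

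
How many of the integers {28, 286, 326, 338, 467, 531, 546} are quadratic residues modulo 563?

4

(28/563) = +1 → QR.
(286/563) = -1 → non-residue.
(326/563) = +1 → QR.
(338/563) = -1 → non-residue.
(467/563) = +1 → QR.
(531/563) = +1 → QR.
(546/563) = -1 → non-residue.
Total quadratic residues among the 7: 4.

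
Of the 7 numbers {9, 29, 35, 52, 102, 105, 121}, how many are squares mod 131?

(9/131) = +1 → QR.
(29/131) = -1 → non-residue.
(35/131) = +1 → QR.
(52/131) = +1 → QR.
(102/131) = +1 → QR.
(105/131) = +1 → QR.
(121/131) = +1 → QR.
Total quadratic residues among the 7: 6.

6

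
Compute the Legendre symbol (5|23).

-1

Reciprocity: 5 ≡ 1 and 23 ≡ 3 (mod 4), so (5/23) = +(23/5).
Reduce top mod 5: now compute (3/5).
Reciprocity: 3 ≡ 3 and 5 ≡ 1 (mod 4), so (3/5) = +(5/3).
Reduce top mod 3: now compute (2/3).
Pull out 2: since 3 ≡ 3 (mod 8), (2/3) = -1.
Reached (1/3) = 1. Collecting the sign flips along the way, the symbol is -1.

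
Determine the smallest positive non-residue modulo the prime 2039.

(2/2039) = +1, so 2 is a residue.
(3/2039) = +1, so 3 is a residue.
(4/2039) = +1, so 4 is a residue.
(5/2039) = +1, so 5 is a residue.
(6/2039) = +1, so 6 is a residue.
(7/2039) = −1, so 7 is the smallest positive non-residue mod 2039.

7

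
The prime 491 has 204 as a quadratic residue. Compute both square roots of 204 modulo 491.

Since 491 ≡ 3 (mod 4), a square root of 204 is 204^((491+1)/4) = 204^123 mod 491.
Repeated squaring: 204^2≡372, 204^4≡413, 204^8≡192, 204^16≡39, 204^32≡48, 204^64≡340 (mod 491).
204^123 = 204^(64+32+16+8+2+1) ≡ 404 (mod 491).
Check: 404² = 163216 ≡ 204 (mod 491). The two roots are 87 and 404.

87, 404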